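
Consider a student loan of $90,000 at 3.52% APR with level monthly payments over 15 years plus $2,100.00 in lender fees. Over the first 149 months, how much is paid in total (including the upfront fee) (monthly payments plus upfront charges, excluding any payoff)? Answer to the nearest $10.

$98,100

Monthly rate = 3.52%/12 = 0.0029333; payment = 90,000 × 0.0029333 / (1 − (1+0.0029333)^−180) = $644.28.
Total outlay = 149 × $644.28 + $2,100.00 = $98,097.72.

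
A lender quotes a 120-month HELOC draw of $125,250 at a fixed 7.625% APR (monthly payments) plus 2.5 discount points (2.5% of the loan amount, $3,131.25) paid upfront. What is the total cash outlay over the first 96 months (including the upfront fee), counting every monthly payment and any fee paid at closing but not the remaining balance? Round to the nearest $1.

$146,644

At 7.625% the monthly rate is 0.0063542, so the payment is 125,250 × 0.0063542 / (1 − 1.0063542^−120) = $1,494.92.
Total outlay = 96 × $1,494.92 + $3,131.25 = $146,643.57.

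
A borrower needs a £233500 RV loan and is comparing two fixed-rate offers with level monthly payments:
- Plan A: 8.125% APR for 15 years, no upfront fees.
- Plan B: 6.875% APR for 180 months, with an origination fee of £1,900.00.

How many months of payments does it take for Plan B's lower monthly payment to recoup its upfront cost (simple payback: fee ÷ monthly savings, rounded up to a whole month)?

12 months

Plan A: at 8.125% the monthly rate is 0.0067708, so the payment is 233,500 × 0.0067708 / (1 − 1.0067708^−180) = £2,248.33.
Plan B: at 6.875% the monthly rate is 0.0057292, so the payment is 233,500 × 0.0057292 / (1 − 1.0057292^−180) = £2,082.48.
Monthly savings = £2,248.33 − £2,082.48 = £165.85.
Break-even = £1,900.00 / £165.85 = 11.46 → 12 months.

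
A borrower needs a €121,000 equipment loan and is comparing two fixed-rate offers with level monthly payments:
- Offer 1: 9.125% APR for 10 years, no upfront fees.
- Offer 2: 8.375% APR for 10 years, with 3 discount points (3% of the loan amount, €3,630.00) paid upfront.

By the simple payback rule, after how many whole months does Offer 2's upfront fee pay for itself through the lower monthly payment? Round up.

75 months

Offer 1: at 9.125% the monthly rate is 0.0076042, so the payment is 121,000 × 0.0076042 / (1 − 1.0076042^−120) = €1,540.97.
Offer 2: at 8.375% the monthly rate is 0.0069792, so the payment is 121,000 × 0.0069792 / (1 − 1.0069792^−120) = €1,492.15.
Monthly savings = €1,540.97 − €1,492.15 = €48.82.
Break-even = €3,630.00 / €48.82 = 74.35 → 75 months.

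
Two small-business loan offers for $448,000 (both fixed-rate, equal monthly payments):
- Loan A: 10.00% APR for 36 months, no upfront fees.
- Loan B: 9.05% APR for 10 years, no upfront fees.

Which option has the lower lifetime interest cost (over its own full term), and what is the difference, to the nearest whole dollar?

Loan A by $162,059

Loan A: monthly rate = 10%/12 = 0.0083333; payment = 448,000 × 0.0083333 / (1 − (1+0.0083333)^−36) = $14,455.70.
Total interest on Loan A = 36 × $14,455.70 − $448,000 = $72,405.20.
Loan B: monthly rate = 9.05%/12 = 0.0075417; payment = 448,000 × 0.0075417 / (1 − (1+0.0075417)^−120) = $5,687.20.
Total interest on Loan B = 120 × $5,687.20 − $448,000 = $234,464.00.
Loan A is lower by $162,058.80.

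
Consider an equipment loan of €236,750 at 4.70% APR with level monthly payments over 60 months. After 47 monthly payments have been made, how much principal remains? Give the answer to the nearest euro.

With monthly rate i = 4.7%/12 = 0.0039167, the balance after k of n payments is P · [(1+i)^n − (1+i)^k] / [(1+i)^n − 1].
(1+0.0039167)^60 = 1.26432830 and (1+0.0039167)^47 = 1.20168384, so the balance is 236,750 × (1.26432830 − 1.20168384) / (1.26432830 − 1) = €56,108.54.

€56,109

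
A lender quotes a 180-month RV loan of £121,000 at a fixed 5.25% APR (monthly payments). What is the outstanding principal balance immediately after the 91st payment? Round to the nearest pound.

£71,578

With monthly rate i = 5.25%/12 = 0.0043750, the balance after k of n payments is P · [(1+i)^n − (1+i)^k] / [(1+i)^n − 1].
(1+0.0043750)^180 = 2.19412285 and (1+0.0043750)^91 = 1.48773768, so the balance is 121,000 × (2.19412285 − 1.48773768) / (2.19412285 − 1) = £71,577.73.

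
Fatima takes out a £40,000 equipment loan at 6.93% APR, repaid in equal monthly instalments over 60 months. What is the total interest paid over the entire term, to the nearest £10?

Monthly rate = 6.93%/12 = 0.0057750; payment = 40,000 × 0.0057750 / (1 − (1+0.0057750)^−60) = £790.73.
Total paid = 60 × £790.73 = £47,443.80; interest = £47,443.80 − £40,000 = £7,443.80.

£7,440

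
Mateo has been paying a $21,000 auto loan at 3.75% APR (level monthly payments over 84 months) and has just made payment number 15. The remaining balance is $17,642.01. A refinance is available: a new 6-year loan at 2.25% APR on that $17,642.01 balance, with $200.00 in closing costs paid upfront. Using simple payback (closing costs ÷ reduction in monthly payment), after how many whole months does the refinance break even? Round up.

Current payment = 21,000 × 3.75%/12 / (1 − (1+0.0031250)^−84) = $284.63.
Refinanced payment = 17,642.01 × 0.0018750 / (1 − (1+0.0018750)^−72) = $262.17.
Monthly savings = $284.63 − $262.17 = $22.46.
Break-even = $200.00 / $22.46 = 8.90 → 9 months.

9 months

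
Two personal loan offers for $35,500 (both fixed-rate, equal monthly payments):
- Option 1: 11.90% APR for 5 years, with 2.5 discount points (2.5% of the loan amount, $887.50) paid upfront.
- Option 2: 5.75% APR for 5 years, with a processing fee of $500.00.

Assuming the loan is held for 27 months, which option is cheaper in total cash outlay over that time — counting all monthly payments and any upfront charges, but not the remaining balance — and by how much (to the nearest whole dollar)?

Option 2 by $3,241

Option 1: at 11.90% the monthly rate is 0.0099167, so the payment is 35,500 × 0.0099167 / (1 − 1.0099167^−60) = $787.89.
Option 2: at 5.75% the monthly rate is 0.0047917, so the payment is 35,500 × 0.0047917 / (1 − 1.0047917^−60) = $682.20.
Over 27 months: Option 1 costs 27 × $787.89 + $887.50 = $22,160.53; Option 2 costs 27 × $682.20 + $500.00 = $18,919.40.
Option 2 is cheaper by $22,160.53 − $18,919.40 = $3,241.13.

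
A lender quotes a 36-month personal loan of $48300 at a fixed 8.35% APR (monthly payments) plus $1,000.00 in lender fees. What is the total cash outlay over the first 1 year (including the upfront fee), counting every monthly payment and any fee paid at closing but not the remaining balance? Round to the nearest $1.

$19,256

Monthly rate = 8.35%/12 = 0.0069583; payment = 48,300 × 0.0069583 / (1 − (1+0.0069583)^−36) = $1,521.36.
Total outlay = 12 × $1,521.36 + $1,000.00 = $19,256.32.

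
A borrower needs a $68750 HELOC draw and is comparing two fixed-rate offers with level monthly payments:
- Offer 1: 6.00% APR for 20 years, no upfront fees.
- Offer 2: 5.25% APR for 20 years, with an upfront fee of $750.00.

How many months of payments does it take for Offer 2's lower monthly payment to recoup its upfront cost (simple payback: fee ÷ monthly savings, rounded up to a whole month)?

Offer 1: at 6.00% the monthly rate is 0.0050000, so the payment is 68,750 × 0.0050000 / (1 − 1.0050000^−240) = $492.55.
Offer 2: at 5.25% the monthly rate is 0.0043750, so the payment is 68,750 × 0.0043750 / (1 − 1.0043750^−240) = $463.27.
Monthly savings = $492.55 − $463.27 = $29.28.
Break-even = $750.00 / $29.28 = 25.61 → 26 months.

26 months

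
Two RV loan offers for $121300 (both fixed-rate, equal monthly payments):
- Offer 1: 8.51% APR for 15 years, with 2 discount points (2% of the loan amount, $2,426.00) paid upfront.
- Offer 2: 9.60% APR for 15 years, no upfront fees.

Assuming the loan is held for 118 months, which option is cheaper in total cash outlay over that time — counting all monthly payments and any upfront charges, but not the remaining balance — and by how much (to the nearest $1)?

Offer 1: monthly rate = 8.51%/12 = 0.0070917; payment = 121,300 × 0.0070917 / (1 − (1+0.0070917)^−180) = $1,195.20.
Offer 2: monthly rate = 9.6%/12 = 0.0080000; payment = 121,300 × 0.0080000 / (1 − (1+0.0080000)^−180) = $1,273.97.
Over 118 months: Offer 1 costs 118 × $1,195.20 + $2,426.00 = $143,459.60; Offer 2 costs 118 × $1,273.97 = $150,328.46.
Offer 1 is cheaper by $150,328.46 − $143,459.60 = $6,868.86.

Offer 1 by $6,869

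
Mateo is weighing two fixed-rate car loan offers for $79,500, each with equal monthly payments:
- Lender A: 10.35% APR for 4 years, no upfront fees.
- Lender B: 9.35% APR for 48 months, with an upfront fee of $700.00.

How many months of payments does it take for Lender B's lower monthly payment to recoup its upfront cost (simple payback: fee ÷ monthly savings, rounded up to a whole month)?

Lender A: monthly rate = 10.35%/12 = 0.0086250; payment = 79,500 × 0.0086250 / (1 − (1+0.0086250)^−48) = $2,029.71.
Lender B: at 9.35% the monthly rate is 0.0077917, so the payment is 79,500 × 0.0077917 / (1 − 1.0077917^−48) = $1,991.60.
Monthly savings = $2,029.71 − $1,991.60 = $38.11.
Break-even = $700.00 / $38.11 = 18.37 → 19 months.

19 months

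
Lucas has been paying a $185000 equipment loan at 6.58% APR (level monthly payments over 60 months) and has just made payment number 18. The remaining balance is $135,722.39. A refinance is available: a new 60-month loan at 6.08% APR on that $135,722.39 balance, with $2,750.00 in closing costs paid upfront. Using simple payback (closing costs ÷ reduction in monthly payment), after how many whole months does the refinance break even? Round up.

3 months

Current payment = 185,000 × 6.58%/12 / (1 − (1+0.0054833)^−60) = $3,626.67.
Refinanced payment = 135,722.39 × 0.0050667 / (1 − (1+0.0050667)^−60) = $2,628.95.
Monthly savings = $3,626.67 − $2,628.95 = $997.72.
Break-even = $2,750.00 / $997.72 = 2.76 → 3 months.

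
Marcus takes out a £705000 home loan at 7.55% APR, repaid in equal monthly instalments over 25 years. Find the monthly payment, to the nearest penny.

At 7.55% the monthly rate is 0.0062917, so the payment is 705,000 × 0.0062917 / (1 − 1.0062917^−300) = £5,232.84.

£5,232.84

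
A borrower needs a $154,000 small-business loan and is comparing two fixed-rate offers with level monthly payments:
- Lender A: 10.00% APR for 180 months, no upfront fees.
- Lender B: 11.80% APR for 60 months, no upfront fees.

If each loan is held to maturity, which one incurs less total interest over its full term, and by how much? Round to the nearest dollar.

Lender A: at 10.00% the monthly rate is 0.0083333, so the payment is 154,000 × 0.0083333 / (1 − 1.0083333^−180) = $1,654.89.
Total interest on Lender A = 180 × $1,654.89 − $154,000 = $143,880.20.
Lender B: monthly rate = 11.8%/12 = 0.0098333; payment = 154,000 × 0.0098333 / (1 − (1+0.0098333)^−60) = $3,410.10.
Total interest on Lender B = 60 × $3,410.10 − $154,000 = $50,606.00.
Lender B is lower by $93,274.20.

Lender B by $93,274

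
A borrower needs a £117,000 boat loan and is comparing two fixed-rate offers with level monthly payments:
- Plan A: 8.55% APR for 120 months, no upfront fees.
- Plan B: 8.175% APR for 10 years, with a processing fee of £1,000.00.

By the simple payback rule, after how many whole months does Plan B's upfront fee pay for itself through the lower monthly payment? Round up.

43 months

Plan A: monthly rate = 8.55%/12 = 0.0071250; payment = 117,000 × 0.0071250 / (1 − (1+0.0071250)^−120) = £1,453.76.
Plan B: monthly rate = 8.175%/12 = 0.0068125; payment = 117,000 × 0.0068125 / (1 − (1+0.0068125)^−120) = £1,430.37.
Monthly savings = £1,453.76 − £1,430.37 = £23.39.
Break-even = £1,000.00 / £23.39 = 42.75 → 43 months.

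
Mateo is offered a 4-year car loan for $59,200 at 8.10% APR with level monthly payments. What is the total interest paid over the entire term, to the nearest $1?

$10,305

At 8.10% the monthly rate is 0.0067500, so the payment is 59,200 × 0.0067500 / (1 − 1.0067500^−48) = $1,448.03.
Total paid = 48 × $1,448.03 = $69,505.44; interest = $69,505.44 − $59,200 = $10,305.44.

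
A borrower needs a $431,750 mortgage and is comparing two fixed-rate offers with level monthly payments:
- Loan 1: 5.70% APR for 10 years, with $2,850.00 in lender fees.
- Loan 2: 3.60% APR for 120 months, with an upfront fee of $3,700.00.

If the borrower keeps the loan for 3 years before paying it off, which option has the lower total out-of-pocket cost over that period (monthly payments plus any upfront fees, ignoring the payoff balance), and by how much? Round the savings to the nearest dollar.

Loan 2 by $14,949

Loan 1: monthly rate = 5.7%/12 = 0.0047500; payment = 431,750 × 0.0047500 / (1 − (1+0.0047500)^−120) = $4,728.52.
Loan 2: monthly rate = 3.6%/12 = 0.0030000; payment = 431,750 × 0.0030000 / (1 − (1+0.0030000)^−120) = $4,289.65.
Over 36 months: Loan 1 costs 36 × $4,728.52 + $2,850.00 = $173,076.72; Loan 2 costs 36 × $4,289.65 + $3,700.00 = $158,127.40.
Loan 2 is cheaper by $173,076.72 − $158,127.40 = $14,949.32.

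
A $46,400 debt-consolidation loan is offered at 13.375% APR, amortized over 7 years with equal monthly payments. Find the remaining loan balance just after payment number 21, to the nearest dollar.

$38,489

With monthly rate i = 13.375%/12 = 0.0111458, the balance after k of n payments is P · [(1+i)^n − (1+i)^k] / [(1+i)^n − 1].
(1+0.0111458)^84 = 2.53722460 and (1+0.0111458)^21 = 1.26208826, so the balance is 46,400 × (2.53722460 − 1.26208826) / (2.53722460 − 1) = $38,489.06.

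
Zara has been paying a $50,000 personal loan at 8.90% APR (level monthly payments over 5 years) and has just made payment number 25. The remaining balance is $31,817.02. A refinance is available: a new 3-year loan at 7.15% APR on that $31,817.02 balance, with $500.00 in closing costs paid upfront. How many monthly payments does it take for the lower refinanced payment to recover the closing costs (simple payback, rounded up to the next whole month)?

10 months

Current payment = 50,000 × 8.9%/12 / (1 − (1+0.0074167)^−60) = $1,035.49.
Refinanced payment = 31,817.02 × 0.0059583 / (1 − (1+0.0059583)^−36) = $984.60.
Monthly savings = $1,035.49 − $984.60 = $50.89.
Break-even = $500.00 / $50.89 = 9.83 → 10 months.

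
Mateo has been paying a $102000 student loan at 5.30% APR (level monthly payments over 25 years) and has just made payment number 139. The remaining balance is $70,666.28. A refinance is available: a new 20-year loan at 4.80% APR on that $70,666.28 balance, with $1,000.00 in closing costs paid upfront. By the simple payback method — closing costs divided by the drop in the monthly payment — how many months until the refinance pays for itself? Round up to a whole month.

Current payment = 102,000 × 5.3%/12 / (1 − (1+0.0044167)^−300) = $614.25.
Refinanced payment = 70,666.28 × 0.0040000 / (1 − (1+0.0040000)^−240) = $458.59.
Monthly savings = $614.25 − $458.59 = $155.66.
Break-even = $1,000.00 / $155.66 = 6.42 → 7 months.

7 months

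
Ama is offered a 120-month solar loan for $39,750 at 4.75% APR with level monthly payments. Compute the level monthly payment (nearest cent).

Monthly rate = 4.75%/12 = 0.0039583; payment = 39,750 × 0.0039583 / (1 − (1+0.0039583)^−120) = $416.77.

$416.77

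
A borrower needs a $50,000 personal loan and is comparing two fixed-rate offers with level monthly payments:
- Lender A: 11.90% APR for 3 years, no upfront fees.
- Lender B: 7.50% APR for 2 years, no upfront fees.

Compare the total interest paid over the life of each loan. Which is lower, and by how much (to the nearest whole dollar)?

Lender A: at 11.90% the monthly rate is 0.0099167, so the payment is 50,000 × 0.0099167 / (1 − 1.0099167^−36) = $1,658.33.
Total interest on Lender A = 36 × $1,658.33 − $50,000 = $9,699.88.
Lender B: monthly rate = 7.5%/12 = 0.0062500; payment = 50,000 × 0.0062500 / (1 − (1+0.0062500)^−24) = $2,249.98.
Total interest on Lender B = 24 × $2,249.98 − $50,000 = $3,999.52.
Lender B is lower by $5,700.36.

Lender B by $5,700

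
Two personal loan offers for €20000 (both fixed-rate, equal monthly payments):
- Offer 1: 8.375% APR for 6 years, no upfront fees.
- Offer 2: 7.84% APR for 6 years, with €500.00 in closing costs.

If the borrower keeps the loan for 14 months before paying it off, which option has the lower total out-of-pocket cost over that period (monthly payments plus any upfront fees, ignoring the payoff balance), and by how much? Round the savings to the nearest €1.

Offer 1: at 8.375% the monthly rate is 0.0069792, so the payment is 20,000 × 0.0069792 / (1 − 1.0069792^−72) = €354.34.
Offer 2: at 7.84% the monthly rate is 0.0065333, so the payment is 20,000 × 0.0065333 / (1 − 1.0065333^−72) = €349.10.
Over 14 months: Offer 1 costs 14 × €354.34 = €4,960.76; Offer 2 costs 14 × €349.10 + €500.00 = €5,387.40.
Offer 1 is cheaper by €5,387.40 − €4,960.76 = €426.64.

Offer 1 by €427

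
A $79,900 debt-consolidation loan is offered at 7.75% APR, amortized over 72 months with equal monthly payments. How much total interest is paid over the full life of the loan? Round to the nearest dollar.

At 7.75% the monthly rate is 0.0064583, so the payment is 79,900 × 0.0064583 / (1 − 1.0064583^−72) = $1,391.17.
Total paid = 72 × $1,391.17 = $100,164.24; interest = $100,164.24 − $79,900 = $20,264.24.

$20,264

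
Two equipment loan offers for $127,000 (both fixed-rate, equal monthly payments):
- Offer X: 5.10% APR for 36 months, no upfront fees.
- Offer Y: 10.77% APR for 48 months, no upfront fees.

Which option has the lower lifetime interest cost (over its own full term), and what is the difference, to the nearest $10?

Offer X by $19,640

Offer X: monthly rate = 5.1%/12 = 0.0042500; payment = 127,000 × 0.0042500 / (1 − (1+0.0042500)^−36) = $3,812.01.
Total interest on Offer X = 36 × $3,812.01 − $127,000 = $10,232.36.
Offer Y: monthly rate = 10.77%/12 = 0.0089750; payment = 127,000 × 0.0089750 / (1 − (1+0.0089750)^−48) = $3,268.21.
Total interest on Offer Y = 48 × $3,268.21 − $127,000 = $29,874.08.
Offer X is lower by $19,641.72.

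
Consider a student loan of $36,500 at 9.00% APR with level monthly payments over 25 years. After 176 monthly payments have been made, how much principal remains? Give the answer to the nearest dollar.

With monthly rate i = 9%/12 = 0.0075000, the balance after k of n payments is P · [(1+i)^n − (1+i)^k] / [(1+i)^n − 1].
(1+0.0075000)^300 = 9.40841453 and (1+0.0075000)^176 = 3.72502891, so the balance is 36,500 × (9.40841453 − 3.72502891) / (9.40841453 − 1) = $24,670.95.

$24,671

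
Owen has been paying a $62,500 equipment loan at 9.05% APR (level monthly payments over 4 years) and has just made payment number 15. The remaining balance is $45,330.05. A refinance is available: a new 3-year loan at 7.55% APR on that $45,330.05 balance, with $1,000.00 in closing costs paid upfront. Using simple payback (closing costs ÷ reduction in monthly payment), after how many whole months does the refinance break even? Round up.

7 months

Current payment = 62,500 × 9.05%/12 / (1 − (1+0.0075417)^−48) = $1,556.80.
Refinanced payment = 45,330.05 × 0.0062917 / (1 − (1+0.0062917)^−36) = $1,411.09.
Monthly savings = $1,556.80 − $1,411.09 = $145.71.
Break-even = $1,000.00 / $145.71 = 6.86 → 7 months.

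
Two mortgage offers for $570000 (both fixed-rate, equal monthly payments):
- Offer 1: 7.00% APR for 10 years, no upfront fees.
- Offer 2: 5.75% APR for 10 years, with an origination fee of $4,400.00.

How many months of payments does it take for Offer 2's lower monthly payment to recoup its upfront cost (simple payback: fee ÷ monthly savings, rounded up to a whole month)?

Offer 1: at 7.00% the monthly rate is 0.0058333, so the payment is 570,000 × 0.0058333 / (1 − 1.0058333^−120) = $6,618.18.
Offer 2: monthly rate = 5.75%/12 = 0.0047917; payment = 570,000 × 0.0047917 / (1 − (1+0.0047917)^−120) = $6,256.85.
Monthly savings = $6,618.18 − $6,256.85 = $361.33.
Break-even = $4,400.00 / $361.33 = 12.18 → 13 months.

13 months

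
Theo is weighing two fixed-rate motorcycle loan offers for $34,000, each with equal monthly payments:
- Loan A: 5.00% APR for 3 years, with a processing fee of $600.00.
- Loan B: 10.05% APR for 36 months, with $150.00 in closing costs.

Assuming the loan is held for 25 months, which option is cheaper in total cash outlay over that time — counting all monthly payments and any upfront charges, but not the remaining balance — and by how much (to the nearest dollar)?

Loan A by $1,522

Loan A: monthly rate = 5%/12 = 0.0041667; payment = 34,000 × 0.0041667 / (1 − (1+0.0041667)^−36) = $1,019.01.
Loan B: at 10.05% the monthly rate is 0.0083750, so the payment is 34,000 × 0.0083750 / (1 − 1.0083750^−36) = $1,097.88.
Over 25 months: Loan A costs 25 × $1,019.01 + $600.00 = $26,075.25; Loan B costs 25 × $1,097.88 + $150.00 = $27,597.00.
Loan A is cheaper by $27,597.00 − $26,075.25 = $1,521.75.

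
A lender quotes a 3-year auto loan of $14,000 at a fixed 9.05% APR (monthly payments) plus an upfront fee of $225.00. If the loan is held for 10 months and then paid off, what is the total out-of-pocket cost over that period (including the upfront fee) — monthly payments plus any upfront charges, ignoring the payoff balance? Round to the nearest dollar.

Monthly rate = 9.05%/12 = 0.0075417; payment = 14,000 × 0.0075417 / (1 − (1+0.0075417)^−36) = $445.52.
Total outlay = 10 × $445.52 + $225.00 = $4,680.20.

$4,680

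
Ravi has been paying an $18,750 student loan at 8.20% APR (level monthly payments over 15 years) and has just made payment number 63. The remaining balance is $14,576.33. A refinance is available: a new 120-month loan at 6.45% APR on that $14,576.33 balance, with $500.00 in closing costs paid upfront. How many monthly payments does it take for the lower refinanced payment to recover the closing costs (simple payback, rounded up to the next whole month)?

31 months

Current payment = 18,750 × 8.2%/12 / (1 − (1+0.0068333)^−180) = $181.36.
Refinanced payment = 14,576.33 × 0.0053750 / (1 − (1+0.0053750)^−120) = $165.14.
Monthly savings = $181.36 − $165.14 = $16.22.
Break-even = $500.00 / $16.22 = 30.83 → 31 months.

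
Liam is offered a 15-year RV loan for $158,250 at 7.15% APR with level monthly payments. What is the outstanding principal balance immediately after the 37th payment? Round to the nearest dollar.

With monthly rate i = 7.15%/12 = 0.0059583, the balance after k of n payments is P · [(1+i)^n − (1+i)^k] / [(1+i)^n − 1].
(1+0.0059583)^180 = 2.91339037 and (1+0.0059583)^37 = 1.24583271, so the balance is 158,250 × (2.91339037 − 1.24583271) / (2.91339037 − 1) = $137,918.01.

$137,918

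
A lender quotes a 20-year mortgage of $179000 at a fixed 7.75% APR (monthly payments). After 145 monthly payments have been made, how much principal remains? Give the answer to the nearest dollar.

$104,098

With monthly rate i = 7.75%/12 = 0.0064583, the balance after k of n payments is P · [(1+i)^n − (1+i)^k] / [(1+i)^n − 1].
(1+0.0064583)^240 = 4.68804775 and (1+0.0064583)^145 = 2.54326149, so the balance is 179,000 × (4.68804775 − 2.54326149) / (4.68804775 − 1) = $104,097.55.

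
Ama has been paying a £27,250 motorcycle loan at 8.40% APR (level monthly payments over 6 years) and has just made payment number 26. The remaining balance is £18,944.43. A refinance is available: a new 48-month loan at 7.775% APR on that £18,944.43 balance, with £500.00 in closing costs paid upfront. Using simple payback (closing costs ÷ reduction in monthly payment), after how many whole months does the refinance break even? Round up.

Current payment = 27,250 × 8.4%/12 / (1 − (1+0.0070000)^−72) = £483.12.
Refinanced payment = 18,944.43 × 0.0064792 / (1 − (1+0.0064792)^−48) = £460.49.
Monthly savings = £483.12 − £460.49 = £22.63.
Break-even = £500.00 / £22.63 = 22.09 → 23 months.

23 months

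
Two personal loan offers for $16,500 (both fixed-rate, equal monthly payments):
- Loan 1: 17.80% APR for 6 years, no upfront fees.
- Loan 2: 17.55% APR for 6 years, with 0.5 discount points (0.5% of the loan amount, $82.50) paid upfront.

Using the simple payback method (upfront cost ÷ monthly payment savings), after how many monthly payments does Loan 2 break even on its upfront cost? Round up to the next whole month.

36 months

Loan 1: monthly rate = 17.8%/12 = 0.0148333; payment = 16,500 × 0.0148333 / (1 − (1+0.0148333)^−72) = $374.47.
Loan 2: monthly rate = 17.55%/12 = 0.0146250; payment = 16,500 × 0.0146250 / (1 − (1+0.0146250)^−72) = $372.14.
Monthly savings = $374.47 − $372.14 = $2.33.
Break-even = $82.50 / $2.33 = 35.41 → 36 months.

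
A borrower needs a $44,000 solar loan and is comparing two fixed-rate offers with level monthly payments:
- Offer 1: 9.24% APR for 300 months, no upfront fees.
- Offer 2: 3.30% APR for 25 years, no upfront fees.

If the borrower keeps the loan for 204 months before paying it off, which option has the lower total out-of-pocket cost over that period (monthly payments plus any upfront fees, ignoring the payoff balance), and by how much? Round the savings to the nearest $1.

Offer 2 by $32,828

Offer 1: monthly rate = 9.24%/12 = 0.0077000; payment = 44,000 × 0.0077000 / (1 − (1+0.0077000)^−300) = $376.50.
Offer 2: monthly rate = 3.3%/12 = 0.0027500; payment = 44,000 × 0.0027500 / (1 − (1+0.0027500)^−300) = $215.58.
Over 204 months: Offer 1 costs 204 × $376.50 = $76,806.00; Offer 2 costs 204 × $215.58 = $43,978.32.
Offer 2 is cheaper by $76,806.00 − $43,978.32 = $32,827.68.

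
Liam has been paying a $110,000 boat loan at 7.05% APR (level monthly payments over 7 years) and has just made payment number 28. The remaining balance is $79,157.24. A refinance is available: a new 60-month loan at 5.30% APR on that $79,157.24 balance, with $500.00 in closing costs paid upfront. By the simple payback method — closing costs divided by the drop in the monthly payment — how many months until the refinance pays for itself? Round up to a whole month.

4 months

Current payment = 110,000 × 7.05%/12 / (1 − (1+0.0058750)^−84) = $1,662.88.
Refinanced payment = 79,157.24 × 0.0044167 / (1 − (1+0.0044167)^−60) = $1,504.70.
Monthly savings = $1,662.88 − $1,504.70 = $158.18.
Break-even = $500.00 / $158.18 = 3.16 → 4 months.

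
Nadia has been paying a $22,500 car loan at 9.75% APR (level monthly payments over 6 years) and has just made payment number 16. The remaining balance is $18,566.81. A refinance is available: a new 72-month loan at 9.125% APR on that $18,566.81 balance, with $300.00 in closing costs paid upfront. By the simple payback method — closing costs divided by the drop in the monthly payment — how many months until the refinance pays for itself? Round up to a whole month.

4 months

Current payment = 22,500 × 9.75%/12 / (1 − (1+0.0081250)^−72) = $414.00.
Refinanced payment = 18,566.81 × 0.0076042 / (1 − (1+0.0076042)^−72) = $335.83.
Monthly savings = $414.00 − $335.83 = $78.17.
Break-even = $300.00 / $78.17 = 3.84 → 4 months.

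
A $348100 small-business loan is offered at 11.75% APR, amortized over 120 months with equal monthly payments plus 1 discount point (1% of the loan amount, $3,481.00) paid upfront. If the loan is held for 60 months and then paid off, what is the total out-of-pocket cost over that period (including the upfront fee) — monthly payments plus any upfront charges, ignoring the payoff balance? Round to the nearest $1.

At 11.75% the monthly rate is 0.0097917, so the payment is 348,100 × 0.0097917 / (1 − 1.0097917^−120) = $4,944.05.
Total outlay = 60 × $4,944.05 + $3,481.00 = $300,124.00.

$300,124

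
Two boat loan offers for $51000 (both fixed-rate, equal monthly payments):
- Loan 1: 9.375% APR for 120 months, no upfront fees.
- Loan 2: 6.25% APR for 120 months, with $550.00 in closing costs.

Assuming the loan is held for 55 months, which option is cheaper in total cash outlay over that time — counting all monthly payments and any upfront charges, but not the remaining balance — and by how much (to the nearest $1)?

Loan 2 by $4,060

Loan 1: at 9.375% the monthly rate is 0.0078125, so the payment is 51,000 × 0.0078125 / (1 − 1.0078125^−120) = $656.44.
Loan 2: monthly rate = 6.25%/12 = 0.0052083; payment = 51,000 × 0.0052083 / (1 − (1+0.0052083)^−120) = $572.63.
Over 55 months: Loan 1 costs 55 × $656.44 = $36,104.20; Loan 2 costs 55 × $572.63 + $550.00 = $32,044.65.
Loan 2 is cheaper by $36,104.20 − $32,044.65 = $4,059.55.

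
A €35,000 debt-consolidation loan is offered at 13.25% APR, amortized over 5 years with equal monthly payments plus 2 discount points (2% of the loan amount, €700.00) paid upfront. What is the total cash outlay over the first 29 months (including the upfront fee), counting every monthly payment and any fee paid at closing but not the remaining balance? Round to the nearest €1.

Monthly rate = 13.25%/12 = 0.0110417; payment = 35,000 × 0.0110417 / (1 − (1+0.0110417)^−60) = €800.84.
Total outlay = 29 × €800.84 + €700.00 = €23,924.36.

€23,924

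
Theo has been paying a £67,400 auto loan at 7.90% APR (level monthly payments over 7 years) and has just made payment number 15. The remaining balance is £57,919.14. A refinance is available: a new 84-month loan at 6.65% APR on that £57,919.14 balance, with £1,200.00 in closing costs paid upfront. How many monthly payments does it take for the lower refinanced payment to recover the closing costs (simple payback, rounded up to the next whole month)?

Current payment = 67,400 × 7.9%/12 / (1 − (1+0.0065833)^−84) = £1,047.16.
Refinanced payment = 57,919.14 × 0.0055417 / (1 − (1+0.0055417)^−84) = £864.28.
Monthly savings = £1,047.16 − £864.28 = £182.88.
Break-even = £1,200.00 / £182.88 = 6.56 → 7 months.

7 months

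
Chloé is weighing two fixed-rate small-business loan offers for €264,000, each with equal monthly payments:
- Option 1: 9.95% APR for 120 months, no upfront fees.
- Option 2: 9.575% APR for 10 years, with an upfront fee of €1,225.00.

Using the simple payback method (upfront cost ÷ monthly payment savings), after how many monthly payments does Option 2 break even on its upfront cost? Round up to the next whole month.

Option 1: monthly rate = 9.95%/12 = 0.0082917; payment = 264,000 × 0.0082917 / (1 − (1+0.0082917)^−120) = €3,481.47.
Option 2: monthly rate = 9.575%/12 = 0.0079792; payment = 264,000 × 0.0079792 / (1 − (1+0.0079792)^−120) = €3,426.95.
Monthly savings = €3,481.47 − €3,426.95 = €54.52.
Break-even = €1,225.00 / €54.52 = 22.47 → 23 months.

23 months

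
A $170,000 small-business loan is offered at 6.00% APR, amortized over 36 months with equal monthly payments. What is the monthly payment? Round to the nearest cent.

Monthly rate = 6%/12 = 0.0050000; payment = 170,000 × 0.0050000 / (1 − (1+0.0050000)^−36) = $5,171.73.

$5,171.73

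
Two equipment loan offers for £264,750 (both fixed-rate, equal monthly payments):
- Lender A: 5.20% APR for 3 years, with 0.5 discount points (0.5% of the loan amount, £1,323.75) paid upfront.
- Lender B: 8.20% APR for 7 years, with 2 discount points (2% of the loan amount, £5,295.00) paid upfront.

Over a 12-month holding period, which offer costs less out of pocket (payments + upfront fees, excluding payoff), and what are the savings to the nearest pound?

Lender B by £41,697

Lender A: at 5.20% the monthly rate is 0.0043333, so the payment is 264,750 × 0.0043333 / (1 − 1.0043333^−36) = £7,958.59.
Lender B: at 8.20% the monthly rate is 0.0068333, so the payment is 264,750 × 0.0068333 / (1 − 1.0068333^−84) = £4,152.88.
Over 12 months: Lender A costs 12 × £7,958.59 + £1,323.75 = £96,826.83; Lender B costs 12 × £4,152.88 + £5,295.00 = £55,129.56.
Lender B is cheaper by £96,826.83 − £55,129.56 = £41,697.27.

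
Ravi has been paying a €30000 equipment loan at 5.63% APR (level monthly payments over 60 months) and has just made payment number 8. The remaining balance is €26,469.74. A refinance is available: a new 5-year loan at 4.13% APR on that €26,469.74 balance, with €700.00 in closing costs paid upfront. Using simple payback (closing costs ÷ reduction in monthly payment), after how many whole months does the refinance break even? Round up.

Current payment = 30,000 × 5.63%/12 / (1 − (1+0.0046917)^−60) = €574.84.
Refinanced payment = 26,469.74 × 0.0034417 / (1 − (1+0.0034417)^−60) = €489.03.
Monthly savings = €574.84 − €489.03 = €85.81.
Break-even = €700.00 / €85.81 = 8.16 → 9 months.

9 months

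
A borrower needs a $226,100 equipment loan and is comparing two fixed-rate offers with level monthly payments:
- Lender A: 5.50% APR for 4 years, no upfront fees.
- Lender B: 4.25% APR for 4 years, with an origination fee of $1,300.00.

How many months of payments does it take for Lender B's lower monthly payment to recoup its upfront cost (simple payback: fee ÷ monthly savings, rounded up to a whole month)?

Lender A: at 5.50% the monthly rate is 0.0045833, so the payment is 226,100 × 0.0045833 / (1 − 1.0045833^−48) = $5,258.29.
Lender B: at 4.25% the monthly rate is 0.0035417, so the payment is 226,100 × 0.0035417 / (1 − 1.0035417^−48) = $5,130.46.
Monthly savings = $5,258.29 − $5,130.46 = $127.83.
Break-even = $1,300.00 / $127.83 = 10.17 → 11 months.

11 months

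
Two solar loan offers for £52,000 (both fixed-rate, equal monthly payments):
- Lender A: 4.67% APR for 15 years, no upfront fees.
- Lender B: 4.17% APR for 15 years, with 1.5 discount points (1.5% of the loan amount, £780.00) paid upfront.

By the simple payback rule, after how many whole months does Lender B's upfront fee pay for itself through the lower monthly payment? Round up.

Lender A: at 4.67% the monthly rate is 0.0038917, so the payment is 52,000 × 0.0038917 / (1 − 1.0038917^−180) = £402.33.
Lender B: monthly rate = 4.17%/12 = 0.0034750; payment = 52,000 × 0.0034750 / (1 − (1+0.0034750)^−180) = £389.08.
Monthly savings = £402.33 − £389.08 = £13.25.
Break-even = £780.00 / £13.25 = 58.87 → 59 months.

59 months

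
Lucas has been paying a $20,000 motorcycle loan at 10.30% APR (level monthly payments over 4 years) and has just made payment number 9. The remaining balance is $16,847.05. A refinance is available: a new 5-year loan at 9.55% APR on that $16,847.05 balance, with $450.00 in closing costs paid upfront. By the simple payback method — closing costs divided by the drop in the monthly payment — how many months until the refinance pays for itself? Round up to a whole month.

Current payment = 20,000 × 10.3%/12 / (1 − (1+0.0085833)^−48) = $510.14.
Refinanced payment = 16,847.05 × 0.0079583 / (1 − (1+0.0079583)^−60) = $354.23.
Monthly savings = $510.14 − $354.23 = $155.91.
Break-even = $450.00 / $155.91 = 2.89 → 3 months.

3 months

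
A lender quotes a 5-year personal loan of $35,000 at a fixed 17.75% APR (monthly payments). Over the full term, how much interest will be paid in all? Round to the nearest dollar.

Monthly rate = 17.75%/12 = 0.0147917; payment = 35,000 × 0.0147917 / (1 − (1+0.0147917)^−60) = $884.02.
Total paid = 60 × $884.02 = $53,041.20; interest = $53,041.20 − $35,000 = $18,041.20.

$18,041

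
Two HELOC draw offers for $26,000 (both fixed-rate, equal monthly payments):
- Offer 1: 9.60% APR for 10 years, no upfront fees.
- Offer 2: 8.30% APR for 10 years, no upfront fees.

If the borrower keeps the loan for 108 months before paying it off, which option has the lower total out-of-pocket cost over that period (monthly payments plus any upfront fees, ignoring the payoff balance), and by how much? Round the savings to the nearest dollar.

Offer 2 by $1,973

Offer 1: at 9.60% the monthly rate is 0.0080000, so the payment is 26,000 × 0.0080000 / (1 − 1.0080000^−120) = $337.86.
Offer 2: at 8.30% the monthly rate is 0.0069167, so the payment is 26,000 × 0.0069167 / (1 − 1.0069167^−120) = $319.59.
Over 108 months: Offer 1 costs 108 × $337.86 = $36,488.88; Offer 2 costs 108 × $319.59 = $34,515.72.
Offer 2 is cheaper by $36,488.88 − $34,515.72 = $1,973.16.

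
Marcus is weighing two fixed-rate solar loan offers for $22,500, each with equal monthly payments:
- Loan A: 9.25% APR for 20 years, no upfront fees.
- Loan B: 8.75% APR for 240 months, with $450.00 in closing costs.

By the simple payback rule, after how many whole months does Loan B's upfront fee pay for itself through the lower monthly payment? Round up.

Loan A: monthly rate = 9.25%/12 = 0.0077083; payment = 22,500 × 0.0077083 / (1 − (1+0.0077083)^−240) = $206.07.
Loan B: monthly rate = 8.75%/12 = 0.0072917; payment = 22,500 × 0.0072917 / (1 − (1+0.0072917)^−240) = $198.83.
Monthly savings = $206.07 − $198.83 = $7.24.
Break-even = $450.00 / $7.24 = 62.15 → 63 months.

63 months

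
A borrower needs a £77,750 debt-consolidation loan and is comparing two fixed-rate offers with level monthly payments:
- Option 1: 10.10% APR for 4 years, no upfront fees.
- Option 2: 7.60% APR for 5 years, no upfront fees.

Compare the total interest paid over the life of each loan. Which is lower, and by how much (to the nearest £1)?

Option 1: at 10.10% the monthly rate is 0.0084167, so the payment is 77,750 × 0.0084167 / (1 − 1.0084167^−48) = £1,975.68.
Total interest on Option 1 = 48 × £1,975.68 − £77,750 = £17,082.64.
Option 2: monthly rate = 7.6%/12 = 0.0063333; payment = 77,750 × 0.0063333 / (1 − (1+0.0063333)^−60) = £1,561.65.
Total interest on Option 2 = 60 × £1,561.65 − £77,750 = £15,949.00.
Option 2 is lower by £1,133.64.

Option 2 by £1,134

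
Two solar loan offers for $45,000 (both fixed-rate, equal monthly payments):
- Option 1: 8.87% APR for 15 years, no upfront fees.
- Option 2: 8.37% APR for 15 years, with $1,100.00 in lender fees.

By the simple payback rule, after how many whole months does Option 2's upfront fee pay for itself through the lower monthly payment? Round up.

84 months

Option 1: at 8.87% the monthly rate is 0.0073917, so the payment is 45,000 × 0.0073917 / (1 − 1.0073917^−180) = $452.95.
Option 2: monthly rate = 8.37%/12 = 0.0069750; payment = 45,000 × 0.0069750 / (1 − (1+0.0069750)^−180) = $439.71.
Monthly savings = $452.95 − $439.71 = $13.24.
Break-even = $1,100.00 / $13.24 = 83.08 → 84 months.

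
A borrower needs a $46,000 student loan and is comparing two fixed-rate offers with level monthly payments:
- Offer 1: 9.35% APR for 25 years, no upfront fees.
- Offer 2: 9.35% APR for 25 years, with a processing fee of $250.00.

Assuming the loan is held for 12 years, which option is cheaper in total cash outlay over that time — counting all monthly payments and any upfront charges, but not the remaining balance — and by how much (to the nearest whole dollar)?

Offer 1 by $250

Offer 1: at 9.35% the monthly rate is 0.0077917, so the payment is 46,000 × 0.0077917 / (1 − 1.0077917^−300) = $397.11.
Offer 2: monthly rate = 9.35%/12 = 0.0077917; payment = 46,000 × 0.0077917 / (1 − (1+0.0077917)^−300) = $397.11.
Over 144 months: Offer 1 costs 144 × $397.11 = $57,183.84; Offer 2 costs 144 × $397.11 + $250.00 = $57,433.84.
Offer 1 is cheaper by $57,433.84 − $57,183.84 = $250.00.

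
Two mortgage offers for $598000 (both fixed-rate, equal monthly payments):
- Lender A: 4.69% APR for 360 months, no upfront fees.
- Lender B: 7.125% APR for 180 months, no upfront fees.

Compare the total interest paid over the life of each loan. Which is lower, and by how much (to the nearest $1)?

Lender B by $140,193

Lender A: at 4.69% the monthly rate is 0.0039083, so the payment is 598,000 × 0.0039083 / (1 − 1.0039083^−360) = $3,097.86.
Total interest on Lender A = 360 × $3,097.86 − $598,000 = $517,229.60.
Lender B: monthly rate = 7.125%/12 = 0.0059375; payment = 598,000 × 0.0059375 / (1 − (1+0.0059375)^−180) = $5,416.87.
Total interest on Lender B = 180 × $5,416.87 − $598,000 = $377,036.60.
Lender B is lower by $140,193.00.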